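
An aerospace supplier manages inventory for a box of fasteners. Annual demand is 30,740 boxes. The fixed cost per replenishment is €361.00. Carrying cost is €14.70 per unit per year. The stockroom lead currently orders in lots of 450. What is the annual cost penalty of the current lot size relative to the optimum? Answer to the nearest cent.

Extra cost ≈ €9,905.26 per year

EOQ = √(2DS/H) = √(2 × 30,740 × 361 / 14.7) ≈ 1228.75.
Cost at Q* = (D/Q*)S + (Q*/2)H = √(2DSH) ≈ €18,062.56.
Cost at Q = 450: (30,740/450)×361 + (450/2)×14.7 = €24,660.31 + €3,307.50 = €27,967.81.
Excess = €27,967.81 − €18,062.56 = €9,905.26.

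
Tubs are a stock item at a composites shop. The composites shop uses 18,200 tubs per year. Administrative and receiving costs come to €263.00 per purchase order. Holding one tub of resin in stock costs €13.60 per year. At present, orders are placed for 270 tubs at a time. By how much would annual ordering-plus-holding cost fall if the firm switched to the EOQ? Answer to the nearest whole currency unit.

EOQ = √(2DS/H) = √(2 × 18,200 × 263 / 13.6) ≈ 838.99.
Cost at Q* = (D/Q*)S + (Q*/2)H = √(2DSH) ≈ €11,410.33.
Cost at Q = 270: (18,200/270)×263 + (270/2)×13.6 = €17,728.15 + €1,836.00 = €19,564.15.
Excess = €19,564.15 − €11,410.33 = €8,153.82.

Extra cost ≈ €8,154 per year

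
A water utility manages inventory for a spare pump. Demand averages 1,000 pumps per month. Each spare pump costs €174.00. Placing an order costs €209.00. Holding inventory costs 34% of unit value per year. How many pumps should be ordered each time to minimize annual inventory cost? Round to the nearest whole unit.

Annual demand D = 1,000 × 12 = 12,000.
Holding cost H = 0.34 × €174.00 = €59.1600 per unit per year.
EOQ = √(2DS / H) = √(2 × 12,000 × 209 / 59.16).
= √(5,016,000 / 59.16) = √84,787.0183 ≈ 291.182.

Q* ≈ 291 pumps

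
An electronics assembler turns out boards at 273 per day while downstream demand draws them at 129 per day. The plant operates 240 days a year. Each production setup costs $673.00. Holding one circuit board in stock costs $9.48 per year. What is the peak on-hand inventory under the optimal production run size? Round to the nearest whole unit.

Annual demand D = 129 × 240 = 30,960.
Production build-up factor (1 − d/p) = 1 − 129/273 = 0.5275.
Q* = √(2DS / (H(1 − d/p))) = √(2 × 30,960 × 673 / (9.48 × 0.5275)).
= √(41,672,160 / 5.0004) ≈ 2886.815.
Maximum inventory = Q*(1 − d/p) = 2886.815 × 0.5275 ≈ 1522.715.

I_max ≈ 1,523 boards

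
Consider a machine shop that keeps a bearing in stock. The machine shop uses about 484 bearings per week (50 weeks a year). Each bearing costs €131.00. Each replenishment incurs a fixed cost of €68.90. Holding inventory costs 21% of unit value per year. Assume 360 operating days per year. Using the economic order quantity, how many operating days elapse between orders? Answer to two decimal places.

T ≈ 5.18 days

Annual demand D = 484 × 50 = 24,200.
Holding cost H = 0.21 × €131.00 = €27.5100 per unit per year.
Q* = √(2DS/H) = √(2 × 24,200 × 68.9 / 27.51) ≈ 348.17.
Cycle time = Q*/D × 360 = 348.17 / 24,200 × 360 ≈ 5.179 days.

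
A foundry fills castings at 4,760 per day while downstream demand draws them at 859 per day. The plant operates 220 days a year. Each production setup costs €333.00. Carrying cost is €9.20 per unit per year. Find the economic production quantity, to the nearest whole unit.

Q* ≈ 4,086 castings

Annual demand D = 859 × 220 = 188,980.
Production build-up factor (1 − d/p) = 1 − 859/4,760 = 0.8195.
Q* = √(2DS / (H(1 − d/p))) = √(2 × 188,980 × 333 / (9.2 × 0.8195)).
= √(125,860,680 / 7.5397) ≈ 4085.701.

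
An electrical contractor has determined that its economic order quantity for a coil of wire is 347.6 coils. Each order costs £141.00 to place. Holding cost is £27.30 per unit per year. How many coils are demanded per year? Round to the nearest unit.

The basic EOQ model gives Q* = √(2DS/H); rearrange for the unknown.
From Q* = √(2DS/H): D = Q*²H / (2S) = 347.6² × 27.3 / (2 × 141) = 11696.962.

D ≈ 11,697 coils per year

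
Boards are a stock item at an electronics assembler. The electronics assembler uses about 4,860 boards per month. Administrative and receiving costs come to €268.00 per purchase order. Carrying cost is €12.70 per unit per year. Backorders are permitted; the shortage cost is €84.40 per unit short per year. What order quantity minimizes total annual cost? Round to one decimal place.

Annual demand D = 4,860 × 12 = 58,320.
With planned backorders, Q* = √(2DS/H) · √((H+B)/B).
√(2DS/H) = √(2 × 58,320 × 268 / 12.7) = 1568.878.
√((H+B)/B) = √((12.7+84.4)/84.4) = 1.0726.
Q* ≈ 1682.781.

Q* ≈ 1,682.8 boards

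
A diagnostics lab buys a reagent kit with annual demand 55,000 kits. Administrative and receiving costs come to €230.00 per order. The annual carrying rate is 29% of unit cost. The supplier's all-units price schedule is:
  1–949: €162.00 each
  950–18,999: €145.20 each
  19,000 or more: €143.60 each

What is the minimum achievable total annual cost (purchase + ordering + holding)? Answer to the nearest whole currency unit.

TC* ≈ €8,019,317

Holding cost per unit per year at price C is H = 0.29·C.
Candidates are each tier's EOQ (if it falls in that tier) and each price-break quantity.
EOQ at €162.00 = 733.8 (feasible in tier 1): TC = 55,000×€162.00 + (55,000/733.8)×230 + (733.8/2)×0.29×€162.00 = €8,944,475.99.
EOQ at €145.20 = 775.1 < 950, so use break Q=950: TC = 55,000×€145.20 + (55,000/950.0)×230 + (950.0/2)×0.29×€145.20 = €8,019,317.09.
EOQ at €143.60 = 779.4 < 19000, so use break Q=19000: TC = 55,000×€143.60 + (55,000/19000.0)×230 + (19000.0/2)×0.29×€143.60 = €8,294,283.79.
Lowest total cost among the candidates is at Q = 950.0.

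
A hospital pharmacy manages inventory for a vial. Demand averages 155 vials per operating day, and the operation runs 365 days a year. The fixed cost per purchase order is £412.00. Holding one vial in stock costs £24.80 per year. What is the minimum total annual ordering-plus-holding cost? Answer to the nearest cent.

Annual demand D = 155 × 365 = 56,575.
Q* = √(2DS/H) = √(2 × 56,575 × 412 / 24.8) ≈ 1371.04.
At the optimum the two cost components are equal, so total cost = 2·(Q*/2)H = Q*·H.
Minimum total = √(2DSH) = √(2 × 56,575 × 412 × 24.8) ≈ 34001.786.

TC* ≈ £34,001.79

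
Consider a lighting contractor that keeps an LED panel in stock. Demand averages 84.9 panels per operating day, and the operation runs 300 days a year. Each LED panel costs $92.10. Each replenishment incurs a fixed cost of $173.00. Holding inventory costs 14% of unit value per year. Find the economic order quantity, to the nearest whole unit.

Annual demand D = 84.9 × 300 = 25,470.
Holding cost H = 0.14 × $92.10 = $12.8940 per unit per year.
EOQ = √(2DS / H) = √(2 × 25,470 × 173 / 12.894).
= √(8,812,620 / 12.894) = √683,466.7287 ≈ 826.720.

Q* ≈ 827 panels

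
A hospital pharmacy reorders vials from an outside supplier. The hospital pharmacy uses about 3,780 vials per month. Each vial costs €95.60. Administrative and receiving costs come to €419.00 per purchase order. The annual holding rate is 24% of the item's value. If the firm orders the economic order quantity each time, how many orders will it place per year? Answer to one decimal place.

Annual demand D = 3,780 × 12 = 45,360.
Holding cost H = 0.24 × €95.60 = €22.9440 per unit per year.
The optimal lot size = √(2DS/H) = √(2 × 45,360 × 419 / 22.944) ≈ 1287.13.
Orders per year = D / Q* = 45,360 / 1287.13 ≈ 35.241.

N ≈ 35.2 orders per year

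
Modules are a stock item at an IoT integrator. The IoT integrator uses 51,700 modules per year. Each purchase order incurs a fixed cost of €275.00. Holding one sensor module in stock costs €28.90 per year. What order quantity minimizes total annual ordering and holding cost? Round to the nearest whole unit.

EOQ = √(2DS / H) = √(2 × 51,700 × 275 / 28.9).
= √(28,435,000 / 28.9) = √983,910.0346 ≈ 991.922.

Q* ≈ 992 modules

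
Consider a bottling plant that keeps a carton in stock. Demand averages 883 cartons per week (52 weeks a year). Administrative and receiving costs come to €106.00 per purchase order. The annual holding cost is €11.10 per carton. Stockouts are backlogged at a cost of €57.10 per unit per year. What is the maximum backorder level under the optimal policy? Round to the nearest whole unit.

Annual demand D = 883 × 52 = 45,916.
With planned backorders, Q* = √(2DS/H) · √((H+B)/B).
√(2DS/H) = √(2 × 45,916 × 106 / 11.1) = 936.458.
√((H+B)/B) = √((11.1+57.1)/57.1) = 1.0929.
Q* ≈ 1023.440.
S* = Q* · H/(H+B) = 1023.440 × 11.1/68.2 ≈ 166.572.

S* ≈ 167 cartons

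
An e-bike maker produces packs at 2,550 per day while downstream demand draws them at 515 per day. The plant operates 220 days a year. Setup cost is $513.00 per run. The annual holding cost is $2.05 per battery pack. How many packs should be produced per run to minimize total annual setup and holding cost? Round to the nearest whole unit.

Q* ≈ 8,429 packs

Annual demand D = 515 × 220 = 113,300.
Production build-up factor (1 − d/p) = 1 − 515/2,550 = 0.7980.
Q* = √(2DS / (H(1 − d/p))) = √(2 × 113,300 × 513 / (2.05 × 0.7980)).
= √(116,245,800 / 1.636) ≈ 8429.457.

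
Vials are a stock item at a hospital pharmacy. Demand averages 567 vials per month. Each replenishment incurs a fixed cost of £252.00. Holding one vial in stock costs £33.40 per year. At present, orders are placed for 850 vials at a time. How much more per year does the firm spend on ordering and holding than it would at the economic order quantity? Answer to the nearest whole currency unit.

Extra cost ≈ £5,510 per year

Annual demand D = 567 × 12 = 6,804.
EOQ = √(2DS/H) = √(2 × 6,804 × 252 / 33.4) ≈ 320.42.
Cost at Q* = (D/Q*)S + (Q*/2)H = √(2DSH) ≈ £10,702.14.
Cost at Q = 850: (6,804/850)×252 + (850/2)×33.4 = £2,017.19 + £14,195.00 = £16,212.19.
Excess = £16,212.19 − £10,702.14 = £5,510.05.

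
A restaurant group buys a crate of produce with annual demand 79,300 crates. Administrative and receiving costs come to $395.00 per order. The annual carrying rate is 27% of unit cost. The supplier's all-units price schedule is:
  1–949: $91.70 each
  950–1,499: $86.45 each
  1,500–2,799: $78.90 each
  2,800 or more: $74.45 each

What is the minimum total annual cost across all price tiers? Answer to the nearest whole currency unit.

TC* ≈ $5,943,214

Holding cost per unit per year at price C is H = 0.27·C.
Candidates are each tier's EOQ (if it falls in that tier) and each price-break quantity.
Tier 1 ($91.70): EOQ = 1590.7 exceeds tier's upper bound 949, so this tier is dominated.
Tier 2 ($86.45): EOQ = 1638.3 exceeds tier's upper bound 1499, so this tier is dominated.
EOQ at $78.90 = 1714.9 (feasible in tier 3): TC = 79,300×$78.90 + (79,300/1714.9)×395 + (1714.9/2)×0.27×$78.90 = $6,293,301.75.
EOQ at $74.45 = 1765.4 < 2800, so use break Q=2800: TC = 79,300×$74.45 + (79,300/2800.0)×395 + (2800.0/2)×0.27×$74.45 = $5,943,214.06.
Lowest total cost among the candidates is at Q = 2800.0.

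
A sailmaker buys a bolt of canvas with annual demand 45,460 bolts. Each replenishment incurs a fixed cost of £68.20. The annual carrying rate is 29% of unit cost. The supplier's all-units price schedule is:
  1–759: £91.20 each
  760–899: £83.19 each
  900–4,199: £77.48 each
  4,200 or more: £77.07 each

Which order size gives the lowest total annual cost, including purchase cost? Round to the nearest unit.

Q* ≈ 900 bolts

Holding cost per unit per year at price C is H = 0.29·C.
Evaluate total cost at each tier's feasible EOQ or, if the EOQ is below the tier, at the tier's minimum quantity.
EOQ at £91.20 = 484.2 (feasible in tier 1): TC = 45,460×£91.20 + (45,460/484.2)×68.2 + (484.2/2)×0.29×£91.20 = £4,158,758.14.
EOQ at £83.19 = 507.0 < 760, so use break Q=760: TC = 45,460×£83.19 + (45,460/760.0)×68.2 + (760.0/2)×0.29×£83.19 = £3,795,064.37.
EOQ at £77.48 = 525.3 < 900, so use break Q=900: TC = 45,460×£77.48 + (45,460/900.0)×68.2 + (900.0/2)×0.29×£77.48 = £3,535,796.80.
EOQ at £77.07 = 526.7 < 4200, so use break Q=4200: TC = 45,460×£77.07 + (45,460/4200.0)×68.2 + (4200.0/2)×0.29×£77.07 = £3,551,276.01.
Lowest total cost is £3,535,796.80 at Q = 900.0.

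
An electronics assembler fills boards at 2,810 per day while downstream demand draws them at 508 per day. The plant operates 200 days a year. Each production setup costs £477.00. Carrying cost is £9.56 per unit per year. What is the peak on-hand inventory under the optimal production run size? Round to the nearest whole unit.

I_max ≈ 2,882 boards

Annual demand D = 508 × 200 = 101,600.
Production build-up factor (1 − d/p) = 1 − 508/2,810 = 0.8192.
Q* = √(2DS / (H(1 − d/p))) = √(2 × 101,600 × 477 / (9.56 × 0.8192)).
= √(96,926,400 / 7.8317) ≈ 3517.974.
Maximum inventory = Q*(1 − d/p) = 3517.974 × 0.8192 ≈ 2881.984.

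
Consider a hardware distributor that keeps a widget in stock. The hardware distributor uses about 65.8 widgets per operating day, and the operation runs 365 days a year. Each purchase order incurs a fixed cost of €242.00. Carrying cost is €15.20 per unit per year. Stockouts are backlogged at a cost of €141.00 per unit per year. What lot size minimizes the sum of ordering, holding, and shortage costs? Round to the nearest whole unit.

Q* ≈ 920 widgets

Annual demand D = 65.8 × 365 = 24,017.
With planned backorders, Q* = √(2DS/H) · √((H+B)/B).
√(2DS/H) = √(2 × 24,017 × 242 / 15.2) = 874.501.
√((H+B)/B) = √((15.2+141)/141) = 1.0525.
Q* ≈ 920.431.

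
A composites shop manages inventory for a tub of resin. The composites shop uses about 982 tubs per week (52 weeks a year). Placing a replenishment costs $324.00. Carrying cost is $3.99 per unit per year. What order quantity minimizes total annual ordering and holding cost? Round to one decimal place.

Annual demand D = 982 × 52 = 51,064.
EOQ = √(2DS / H) = √(2 × 51,064 × 324 / 3.99).
= √(33,089,472 / 3.99) = √8,293,100.7519 ≈ 2879.774.

Q* ≈ 2,879.8 tubs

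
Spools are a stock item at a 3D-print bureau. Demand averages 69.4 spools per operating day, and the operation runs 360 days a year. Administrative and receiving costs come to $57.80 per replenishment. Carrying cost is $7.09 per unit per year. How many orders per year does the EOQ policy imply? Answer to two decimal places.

N ≈ 39.14 orders per year

Annual demand D = 69.4 × 360 = 24,984.
EOQ = √(2DS/H) = √(2 × 24,984 × 57.8 / 7.09) ≈ 638.24.
Orders per year = D / Q* = 24,984 / 638.24 ≈ 39.145.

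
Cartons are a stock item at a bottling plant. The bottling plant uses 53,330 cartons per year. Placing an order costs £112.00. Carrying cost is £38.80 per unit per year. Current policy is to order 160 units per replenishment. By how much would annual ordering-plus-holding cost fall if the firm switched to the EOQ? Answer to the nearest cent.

EOQ = √(2DS/H) = √(2 × 53,330 × 112 / 38.8) ≈ 554.87.
Cost at Q* = (D/Q*)S + (Q*/2)H = √(2DSH) ≈ £21,529.09.
Cost at Q = 160: (53,330/160)×112 + (160/2)×38.8 = £37,331.00 + £3,104.00 = £40,435.00.
Excess = £40,435.00 − £21,529.09 = £18,905.91.

Extra cost ≈ £18,905.91 per year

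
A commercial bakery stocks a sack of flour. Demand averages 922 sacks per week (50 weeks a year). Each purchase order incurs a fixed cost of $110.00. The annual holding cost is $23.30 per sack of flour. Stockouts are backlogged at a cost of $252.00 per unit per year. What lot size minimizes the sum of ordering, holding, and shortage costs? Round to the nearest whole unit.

Q* ≈ 690 sacks

Annual demand D = 922 × 50 = 46,100.
With planned backorders, Q* = √(2DS/H) · √((H+B)/B).
√(2DS/H) = √(2 × 46,100 × 110 / 23.3) = 659.757.
√((H+B)/B) = √((23.3+252)/252) = 1.0452.
Q* ≈ 689.583.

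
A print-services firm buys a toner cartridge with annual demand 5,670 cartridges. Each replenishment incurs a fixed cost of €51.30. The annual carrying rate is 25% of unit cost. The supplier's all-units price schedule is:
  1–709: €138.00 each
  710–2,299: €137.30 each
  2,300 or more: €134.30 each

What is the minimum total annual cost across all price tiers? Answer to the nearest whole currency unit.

TC* ≈ €786,940

Holding cost per unit per year at price C is H = 0.25·C.
Candidates are each tier's EOQ (if it falls in that tier) and each price-break quantity.
EOQ at €138.00 = 129.9 (feasible in tier 1): TC = 5,670×€138.00 + (5,670/129.9)×51.3 + (129.9/2)×0.25×€138.00 = €786,939.97.
EOQ at €137.30 = 130.2 < 710, so use break Q=710: TC = 5,670×€137.30 + (5,670/710.0)×51.3 + (710.0/2)×0.25×€137.30 = €791,086.05.
EOQ at €134.30 = 131.6 < 2300, so use break Q=2300: TC = 5,670×€134.30 + (5,670/2300.0)×51.3 + (2300.0/2)×0.25×€134.30 = €800,218.72.
Lowest total cost among the candidates is at Q = 129.9.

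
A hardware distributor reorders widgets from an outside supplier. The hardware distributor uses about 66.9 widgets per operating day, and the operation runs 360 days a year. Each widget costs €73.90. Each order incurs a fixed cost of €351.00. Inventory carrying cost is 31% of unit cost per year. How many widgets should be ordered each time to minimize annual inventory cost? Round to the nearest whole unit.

Q* ≈ 859 widgets

Annual demand D = 66.9 × 360 = 24,084.
Holding cost H = 0.31 × €73.90 = €22.9090 per unit per year.
EOQ = √(2DS / H) = √(2 × 24,084 × 351 / 22.909).
= √(16,906,968 / 22.909) = √738,005.5 ≈ 859.072.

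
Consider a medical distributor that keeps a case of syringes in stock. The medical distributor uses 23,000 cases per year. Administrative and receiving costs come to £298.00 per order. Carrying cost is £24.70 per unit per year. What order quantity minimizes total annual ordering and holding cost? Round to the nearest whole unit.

Q* ≈ 745 cases

EOQ = √(2DS / H) = √(2 × 23,000 × 298 / 24.7).
= √(13,708,000 / 24.7) = √554,979.7571 ≈ 744.970.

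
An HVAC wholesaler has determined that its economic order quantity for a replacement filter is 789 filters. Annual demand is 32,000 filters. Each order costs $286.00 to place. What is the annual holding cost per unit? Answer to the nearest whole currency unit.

Squaring Q* = √(2DS/H) gives Q*² = 2DS/H.
From Q* = √(2DS/H): H = 2DS / Q*² = 2 × 32,000 × 286 / 789² = 29.4030.

H ≈ $29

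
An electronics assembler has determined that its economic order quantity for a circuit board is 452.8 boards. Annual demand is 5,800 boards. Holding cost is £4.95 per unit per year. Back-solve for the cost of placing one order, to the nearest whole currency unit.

Invert the EOQ relation Q*² = 2DS/H.
From Q* = √(2DS/H): S = Q*²H / (2D) = 452.8² × 4.95 / (2 × 5,800) = 87.4903.

S ≈ £87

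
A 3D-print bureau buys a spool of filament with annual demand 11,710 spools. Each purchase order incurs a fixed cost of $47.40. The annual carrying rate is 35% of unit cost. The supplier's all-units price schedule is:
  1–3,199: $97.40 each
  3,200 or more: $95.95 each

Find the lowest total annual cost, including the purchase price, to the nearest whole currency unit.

TC* ≈ $1,146,706

Holding cost per unit per year at price C is H = 0.35·C.
For each price level, check whether its EOQ is feasible; otherwise the best quantity at that price is the breakpoint.
EOQ at $97.40 = 180.5 (feasible in tier 1): TC = 11,710×$97.40 + (11,710/180.5)×47.4 + (180.5/2)×0.35×$97.40 = $1,146,705.71.
EOQ at $95.95 = 181.8 < 3200, so use break Q=3200: TC = 11,710×$95.95 + (11,710/3200.0)×47.4 + (3200.0/2)×0.35×$95.95 = $1,177,479.95.
Lowest total cost among the candidates is at Q = 180.5.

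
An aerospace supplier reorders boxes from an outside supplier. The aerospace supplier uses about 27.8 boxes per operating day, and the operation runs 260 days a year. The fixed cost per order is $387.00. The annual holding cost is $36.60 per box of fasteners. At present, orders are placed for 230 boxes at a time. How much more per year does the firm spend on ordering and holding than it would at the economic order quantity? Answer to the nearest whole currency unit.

Annual demand D = 27.8 × 260 = 7,228.
EOQ = √(2DS/H) = √(2 × 7,228 × 387 / 36.6) ≈ 390.97.
Cost at Q* = (D/Q*)S + (Q*/2)H = √(2DSH) ≈ $14,309.36.
Cost at Q = 230: (7,228/230)×387 + (230/2)×36.6 = $12,161.90 + $4,209.00 = $16,370.90.
Excess = $16,370.90 − $14,309.36 = $2,061.54.

Extra cost ≈ $2,062 per year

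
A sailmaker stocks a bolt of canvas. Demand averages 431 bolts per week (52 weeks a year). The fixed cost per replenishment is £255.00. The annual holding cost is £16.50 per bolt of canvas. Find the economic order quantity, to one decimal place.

Annual demand D = 431 × 52 = 22,412.
EOQ = √(2DS / H) = √(2 × 22,412 × 255 / 16.5).
= √(11,430,120 / 16.5) = √692,734.5455 ≈ 832.307.

Q* ≈ 832.3 bolts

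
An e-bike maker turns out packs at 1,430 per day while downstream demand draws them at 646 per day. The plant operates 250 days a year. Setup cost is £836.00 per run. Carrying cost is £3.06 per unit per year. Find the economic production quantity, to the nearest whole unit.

Q* ≈ 12,687 packs

Annual demand D = 646 × 250 = 161,500.
Production build-up factor (1 − d/p) = 1 − 646/1,430 = 0.5483.
Q* = √(2DS / (H(1 − d/p))) = √(2 × 161,500 × 836 / (3.06 × 0.5483)).
= √(270,028,000 / 1.6777) ≈ 12686.846.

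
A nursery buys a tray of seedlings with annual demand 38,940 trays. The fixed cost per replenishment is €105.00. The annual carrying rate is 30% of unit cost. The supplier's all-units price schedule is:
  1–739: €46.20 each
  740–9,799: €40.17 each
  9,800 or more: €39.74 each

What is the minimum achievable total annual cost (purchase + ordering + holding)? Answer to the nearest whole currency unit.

TC* ≈ €1,574,147

Holding cost per unit per year at price C is H = 0.30·C.
Evaluate total cost at each tier's feasible EOQ or, if the EOQ is below the tier, at the tier's minimum quantity.
Tier 1 (€46.20): EOQ = 768.1 exceeds tier's upper bound 739, so this tier is dominated.
EOQ at €40.17 = 823.8 (feasible in tier 2): TC = 38,940×€40.17 + (38,940/823.8)×105 + (823.8/2)×0.30×€40.17 = €1,574,146.83.
EOQ at €39.74 = 828.2 < 9800, so use break Q=9800: TC = 38,940×€39.74 + (38,940/9800.0)×105 + (9800.0/2)×0.30×€39.74 = €1,606,310.61.
Lowest total cost among the candidates is at Q = 823.8.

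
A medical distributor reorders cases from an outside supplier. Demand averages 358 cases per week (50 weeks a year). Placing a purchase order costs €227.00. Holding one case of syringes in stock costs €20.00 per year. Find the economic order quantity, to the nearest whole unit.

Annual demand D = 358 × 50 = 17,900.
EOQ = √(2DS / H) = √(2 × 17,900 × 227 / 20).
= √(8,126,600 / 20) = √406,330 ≈ 637.440.

Q* ≈ 637 cases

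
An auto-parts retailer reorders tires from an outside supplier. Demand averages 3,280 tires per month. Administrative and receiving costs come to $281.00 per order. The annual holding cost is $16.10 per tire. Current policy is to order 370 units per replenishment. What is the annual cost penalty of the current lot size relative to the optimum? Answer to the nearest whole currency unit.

Annual demand D = 3,280 × 12 = 39,360.
EOQ = √(2DS/H) = √(2 × 39,360 × 281 / 16.1) ≈ 1172.15.
Cost at Q* = (D/Q*)S + (Q*/2)H = √(2DSH) ≈ $18,871.60.
Cost at Q = 370: (39,360/370)×281 + (370/2)×16.1 = $29,892.32 + $2,978.50 = $32,870.82.
Excess = $32,870.82 − $18,871.60 = $13,999.23.

Extra cost ≈ $13,999 per year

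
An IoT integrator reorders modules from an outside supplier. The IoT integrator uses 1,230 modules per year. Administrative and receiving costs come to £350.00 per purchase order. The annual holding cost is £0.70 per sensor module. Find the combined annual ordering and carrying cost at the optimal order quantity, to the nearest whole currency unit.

TC* ≈ £776

The optimal lot size = √(2DS/H) = √(2 × 1,230 × 350 / 0.7) ≈ 1109.05.
At the optimum the two cost components are equal, so total cost = 2·(Q*/2)H = Q*·H.
Minimum total = √(2DSH) = √(2 × 1,230 × 350 × 0.7) ≈ 776.338.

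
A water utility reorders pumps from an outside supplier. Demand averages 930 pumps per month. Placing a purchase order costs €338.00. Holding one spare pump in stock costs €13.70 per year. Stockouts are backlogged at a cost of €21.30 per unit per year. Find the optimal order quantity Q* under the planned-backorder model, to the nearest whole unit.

Annual demand D = 930 × 12 = 11,160.
With planned backorders, Q* = √(2DS/H) · √((H+B)/B).
√(2DS/H) = √(2 × 11,160 × 338 / 13.7) = 742.070.
√((H+B)/B) = √((13.7+21.3)/21.3) = 1.2819.
Q* ≈ 951.238.

Q* ≈ 951 pumps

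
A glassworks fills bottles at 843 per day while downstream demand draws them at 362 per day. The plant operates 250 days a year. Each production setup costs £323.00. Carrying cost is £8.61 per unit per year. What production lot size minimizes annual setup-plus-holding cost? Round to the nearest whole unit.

Annual demand D = 362 × 250 = 90,500.
Production build-up factor (1 − d/p) = 1 − 362/843 = 0.5706.
Q* = √(2DS / (H(1 − d/p))) = √(2 × 90,500 × 323 / (8.61 × 0.5706)).
= √(58,463,000 / 4.9127) ≈ 3449.691.

Q* ≈ 3,450 bottles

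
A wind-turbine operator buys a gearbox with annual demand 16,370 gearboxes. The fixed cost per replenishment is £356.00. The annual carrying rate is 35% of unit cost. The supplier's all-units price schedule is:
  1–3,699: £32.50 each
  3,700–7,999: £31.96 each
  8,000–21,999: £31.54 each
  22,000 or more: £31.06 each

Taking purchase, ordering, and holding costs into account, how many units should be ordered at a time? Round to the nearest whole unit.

Q* ≈ 1,012 gearboxes

Holding cost per unit per year at price C is H = 0.35·C.
For each price level, check whether its EOQ is feasible; otherwise the best quantity at that price is the breakpoint.
EOQ at £32.50 = 1012.3 (feasible in tier 1): TC = 16,370×£32.50 + (16,370/1012.3)×356 + (1012.3/2)×0.35×£32.50 = £543,539.37.
EOQ at £31.96 = 1020.8 < 3700, so use break Q=3700: TC = 16,370×£31.96 + (16,370/3700.0)×356 + (3700.0/2)×0.35×£31.96 = £545,454.36.
EOQ at £31.54 = 1027.5 < 8000, so use break Q=8000: TC = 16,370×£31.54 + (16,370/8000.0)×356 + (8000.0/2)×0.35×£31.54 = £561,194.27.
EOQ at £31.06 = 1035.5 < 22000, so use break Q=22000: TC = 16,370×£31.06 + (16,370/22000.0)×356 + (22000.0/2)×0.35×£31.06 = £628,298.10.
Lowest total cost is £543,539.37 at Q = 1012.3.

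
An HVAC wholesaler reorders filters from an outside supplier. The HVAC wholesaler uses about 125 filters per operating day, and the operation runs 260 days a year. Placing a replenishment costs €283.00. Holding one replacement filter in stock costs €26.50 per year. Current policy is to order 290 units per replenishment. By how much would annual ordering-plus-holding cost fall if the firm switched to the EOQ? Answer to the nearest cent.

Extra cost ≈ €13,479.35 per year

Annual demand D = 125 × 260 = 32,500.
EOQ = √(2DS/H) = √(2 × 32,500 × 283 / 26.5) ≈ 833.16.
Cost at Q* = (D/Q*)S + (Q*/2)H = √(2DSH) ≈ €22,078.67.
Cost at Q = 290: (32,500/290)×283 + (290/2)×26.5 = €31,715.52 + €3,842.50 = €35,558.02.
Excess = €35,558.02 − €22,078.67 = €13,479.35.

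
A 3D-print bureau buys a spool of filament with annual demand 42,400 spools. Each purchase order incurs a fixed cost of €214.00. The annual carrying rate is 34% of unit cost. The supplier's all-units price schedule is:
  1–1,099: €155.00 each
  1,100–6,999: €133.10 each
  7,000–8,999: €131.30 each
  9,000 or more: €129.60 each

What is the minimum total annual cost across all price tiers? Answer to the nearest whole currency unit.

TC* ≈ €5,676,578

Holding cost per unit per year at price C is H = 0.34·C.
Evaluate total cost at each tier's feasible EOQ or, if the EOQ is below the tier, at the tier's minimum quantity.
EOQ at €155.00 = 586.8 (feasible in tier 1): TC = 42,400×€155.00 + (42,400/586.8)×214 + (586.8/2)×0.34×€155.00 = €6,602,925.03.
EOQ at €133.10 = 633.3 < 1100, so use break Q=1100: TC = 42,400×€133.10 + (42,400/1100.0)×214 + (1100.0/2)×0.34×€133.10 = €5,676,578.43.
EOQ at €131.30 = 637.6 < 7000, so use break Q=7000: TC = 42,400×€131.30 + (42,400/7000.0)×214 + (7000.0/2)×0.34×€131.30 = €5,724,663.23.
EOQ at €129.60 = 641.7 < 9000, so use break Q=9000: TC = 42,400×€129.60 + (42,400/9000.0)×214 + (9000.0/2)×0.34×€129.60 = €5,694,336.18.
Lowest total cost among the candidates is at Q = 1100.0.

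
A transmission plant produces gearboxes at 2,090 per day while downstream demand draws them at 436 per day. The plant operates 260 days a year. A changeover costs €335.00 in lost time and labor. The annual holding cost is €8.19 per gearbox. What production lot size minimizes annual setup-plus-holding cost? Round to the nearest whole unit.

Annual demand D = 436 × 260 = 113,360.
Production build-up factor (1 − d/p) = 1 − 436/2,090 = 0.7914.
Q* = √(2DS / (H(1 − d/p))) = √(2 × 113,360 × 335 / (8.19 × 0.7914)).
= √(75,951,200 / 6.4815) ≈ 3423.188.

Q* ≈ 3,423 gearboxes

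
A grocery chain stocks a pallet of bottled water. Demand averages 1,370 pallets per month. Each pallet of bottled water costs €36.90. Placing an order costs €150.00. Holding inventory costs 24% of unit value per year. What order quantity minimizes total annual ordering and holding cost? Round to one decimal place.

Q* ≈ 746.3 pallets

Annual demand D = 1,370 × 12 = 16,440.
Holding cost H = 0.24 × €36.90 = €8.8560 per unit per year.
EOQ = √(2DS / H) = √(2 × 16,440 × 150 / 8.856).
= √(4,932,000 / 8.856) = √556,910.5691 ≈ 746.264.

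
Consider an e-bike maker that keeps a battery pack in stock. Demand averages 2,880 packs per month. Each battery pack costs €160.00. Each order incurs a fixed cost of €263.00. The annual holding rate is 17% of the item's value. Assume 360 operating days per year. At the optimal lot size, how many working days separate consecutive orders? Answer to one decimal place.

T ≈ 8.5 days

Annual demand D = 2,880 × 12 = 34,560.
Holding cost H = 0.17 × €160.00 = €27.2000 per unit per year.
The optimal lot size = √(2DS/H) = √(2 × 34,560 × 263 / 27.2) ≈ 817.51.
Cycle time = Q*/D × 360 = 817.51 / 34,560 × 360 ≈ 8.516 days.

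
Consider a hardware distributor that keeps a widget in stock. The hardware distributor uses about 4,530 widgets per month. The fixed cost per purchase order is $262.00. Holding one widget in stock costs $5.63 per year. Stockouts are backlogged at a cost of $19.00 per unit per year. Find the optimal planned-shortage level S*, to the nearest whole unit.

S* ≈ 585 widgets

Annual demand D = 4,530 × 12 = 54,360.
With planned backorders, Q* = √(2DS/H) · √((H+B)/B).
√(2DS/H) = √(2 × 54,360 × 262 / 5.63) = 2249.320.
√((H+B)/B) = √((5.63+19)/19) = 1.1386.
Q* ≈ 2560.982.
S* = Q* · H/(H+B) = 2560.982 × 5.63/24.63 ≈ 585.397.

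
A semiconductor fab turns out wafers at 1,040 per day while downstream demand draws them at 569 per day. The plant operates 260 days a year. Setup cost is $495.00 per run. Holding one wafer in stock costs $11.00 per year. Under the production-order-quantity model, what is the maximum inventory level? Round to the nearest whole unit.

I_max ≈ 2,456 wafers

Annual demand D = 569 × 260 = 147,940.
Production build-up factor (1 − d/p) = 1 − 569/1,040 = 0.4529.
Q* = √(2DS / (H(1 − d/p))) = √(2 × 147,940 × 495 / (11 × 0.4529)).
= √(146,460,600 / 4.9817) ≈ 5422.134.
Maximum inventory = Q*(1 − d/p) = 5422.134 × 0.4529 ≈ 2455.601.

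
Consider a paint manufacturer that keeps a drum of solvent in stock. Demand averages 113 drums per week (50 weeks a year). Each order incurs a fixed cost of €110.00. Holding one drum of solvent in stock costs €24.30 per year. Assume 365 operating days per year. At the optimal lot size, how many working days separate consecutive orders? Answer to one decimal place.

Annual demand D = 113 × 50 = 5,650.
Q* = √(2DS/H) = √(2 × 5,650 × 110 / 24.3) ≈ 226.17.
Cycle time = Q*/D × 365 = 226.17 / 5,650 × 365 ≈ 14.611 days.

T ≈ 14.6 days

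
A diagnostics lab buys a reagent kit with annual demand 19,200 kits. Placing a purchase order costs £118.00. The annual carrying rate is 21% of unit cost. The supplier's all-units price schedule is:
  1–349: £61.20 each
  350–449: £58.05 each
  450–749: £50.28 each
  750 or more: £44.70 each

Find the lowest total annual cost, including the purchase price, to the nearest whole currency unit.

TC* ≈ £864,781

Holding cost per unit per year at price C is H = 0.21·C.
Evaluate total cost at each tier's feasible EOQ or, if the EOQ is below the tier, at the tier's minimum quantity.
Tier 1 (£61.20): EOQ = 593.8 exceeds tier's upper bound 349, so this tier is dominated.
Tier 2 (£58.05): EOQ = 609.7 exceeds tier's upper bound 449, so this tier is dominated.
EOQ at £50.28 = 655.1 (feasible in tier 3): TC = 19,200×£50.28 + (19,200/655.1)×118 + (655.1/2)×0.21×£50.28 = £972,292.94.
EOQ at £44.70 = 694.8 < 750, so use break Q=750: TC = 19,200×£44.70 + (19,200/750.0)×118 + (750.0/2)×0.21×£44.70 = £864,780.93.
Lowest total cost among the candidates is at Q = 750.0.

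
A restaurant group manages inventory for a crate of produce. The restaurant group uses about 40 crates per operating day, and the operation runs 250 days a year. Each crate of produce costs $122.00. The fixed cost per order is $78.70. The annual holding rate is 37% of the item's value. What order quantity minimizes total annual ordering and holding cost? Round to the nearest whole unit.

Annual demand D = 40 × 250 = 10,000.
Holding cost H = 0.37 × $122.00 = $45.1400 per unit per year.
EOQ = √(2DS / H) = √(2 × 10,000 × 78.7 / 45.14).
= √(1,574,000 / 45.14) = √34,869.2955 ≈ 186.733.

Q* ≈ 187 crates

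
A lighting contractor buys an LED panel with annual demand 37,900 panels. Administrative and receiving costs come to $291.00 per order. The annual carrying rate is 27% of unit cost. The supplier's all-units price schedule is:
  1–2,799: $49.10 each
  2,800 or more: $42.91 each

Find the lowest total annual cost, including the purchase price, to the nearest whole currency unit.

TC* ≈ $1,646,448

Holding cost per unit per year at price C is H = 0.27·C.
Evaluate total cost at each tier's feasible EOQ or, if the EOQ is below the tier, at the tier's minimum quantity.
EOQ at $49.10 = 1289.9 (feasible in tier 1): TC = 37,900×$49.10 + (37,900/1289.9)×291 + (1289.9/2)×0.27×$49.10 = $1,877,990.30.
EOQ at $42.91 = 1379.8 < 2800, so use break Q=2800: TC = 37,900×$42.91 + (37,900/2800.0)×291 + (2800.0/2)×0.27×$42.91 = $1,646,447.87.
Lowest total cost among the candidates is at Q = 2800.0.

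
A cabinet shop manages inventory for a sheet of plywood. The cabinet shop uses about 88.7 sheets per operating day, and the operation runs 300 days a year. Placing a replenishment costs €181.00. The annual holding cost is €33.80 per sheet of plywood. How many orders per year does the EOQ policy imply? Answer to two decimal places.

Annual demand D = 88.7 × 300 = 26,610.
Q* = √(2DS/H) = √(2 × 26,610 × 181 / 33.8) ≈ 533.85.
Orders per year = D / Q* = 26,610 / 533.85 ≈ 49.846.

N ≈ 49.85 orders per year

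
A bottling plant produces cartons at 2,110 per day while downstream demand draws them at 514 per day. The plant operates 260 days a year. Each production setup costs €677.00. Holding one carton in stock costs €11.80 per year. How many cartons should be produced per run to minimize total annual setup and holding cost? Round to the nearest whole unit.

Q* ≈ 4,503 cartons

Annual demand D = 514 × 260 = 133,640.
Production build-up factor (1 − d/p) = 1 − 514/2,110 = 0.7564.
Q* = √(2DS / (H(1 − d/p))) = √(2 × 133,640 × 677 / (11.8 × 0.7564)).
= √(180,948,560 / 8.9255) ≈ 4502.579.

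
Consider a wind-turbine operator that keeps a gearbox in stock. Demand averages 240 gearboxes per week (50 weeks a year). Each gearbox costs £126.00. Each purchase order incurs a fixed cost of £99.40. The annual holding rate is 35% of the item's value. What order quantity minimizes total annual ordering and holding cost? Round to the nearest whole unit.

Annual demand D = 240 × 50 = 12,000.
Holding cost H = 0.35 × £126.00 = £44.1000 per unit per year.
EOQ = √(2DS / H) = √(2 × 12,000 × 99.4 / 44.1).
= √(2,385,600 / 44.1) = √54,095.2381 ≈ 232.584.

Q* ≈ 233 gearboxes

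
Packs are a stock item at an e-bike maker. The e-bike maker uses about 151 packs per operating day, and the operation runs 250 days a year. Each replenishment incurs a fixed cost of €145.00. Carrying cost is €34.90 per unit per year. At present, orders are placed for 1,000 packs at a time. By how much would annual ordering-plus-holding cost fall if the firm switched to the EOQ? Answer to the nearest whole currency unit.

Extra cost ≈ €3,377 per year

Annual demand D = 151 × 250 = 37,750.
EOQ = √(2DS/H) = √(2 × 37,750 × 145 / 34.9) ≈ 560.07.
Cost at Q* = (D/Q*)S + (Q*/2)H = √(2DSH) ≈ €19,546.55.
Cost at Q = 1,000: (37,750/1,000)×145 + (1,000/2)×34.9 = €5,473.75 + €17,450.00 = €22,923.75.
Excess = €22,923.75 − €19,546.55 = €3,377.20.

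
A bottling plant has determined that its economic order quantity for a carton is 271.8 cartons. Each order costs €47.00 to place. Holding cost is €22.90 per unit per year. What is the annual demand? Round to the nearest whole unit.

D ≈ 17,997 cartons per year

The basic EOQ model gives Q* = √(2DS/H); rearrange for the unknown.
From Q* = √(2DS/H): D = Q*²H / (2S) = 271.8² × 22.9 / (2 × 47) = 17997.266.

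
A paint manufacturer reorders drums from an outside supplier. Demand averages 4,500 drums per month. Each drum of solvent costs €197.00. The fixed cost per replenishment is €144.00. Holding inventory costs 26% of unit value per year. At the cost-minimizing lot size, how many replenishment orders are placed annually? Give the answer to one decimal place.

Annual demand D = 4,500 × 12 = 54,000.
Holding cost H = 0.26 × €197.00 = €51.2200 per unit per year.
Q* = √(2DS/H) = √(2 × 54,000 × 144 / 51.22) ≈ 551.03.
Orders per year = D / Q* = 54,000 / 551.03 ≈ 97.999.

N ≈ 98.0 orders per year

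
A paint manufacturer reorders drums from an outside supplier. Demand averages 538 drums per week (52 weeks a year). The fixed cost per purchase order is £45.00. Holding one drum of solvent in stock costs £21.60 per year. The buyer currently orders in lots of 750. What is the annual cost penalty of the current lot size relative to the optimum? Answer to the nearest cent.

Annual demand D = 538 × 52 = 27,976.
EOQ = √(2DS/H) = √(2 × 27,976 × 45 / 21.6) ≈ 341.42.
Cost at Q* = (D/Q*)S + (Q*/2)H = √(2DSH) ≈ £7,374.64.
Cost at Q = 750: (27,976/750)×45 + (750/2)×21.6 = £1,678.56 + £8,100.00 = £9,778.56.
Excess = £9,778.56 − £7,374.64 = £2,403.92.

Extra cost ≈ £2,403.92 per year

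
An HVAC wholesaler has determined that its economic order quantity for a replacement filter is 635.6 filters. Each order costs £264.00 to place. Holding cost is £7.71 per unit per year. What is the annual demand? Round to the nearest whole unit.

Squaring Q* = √(2DS/H) gives Q*² = 2DS/H.
From Q* = √(2DS/H): D = Q*²H / (2S) = 635.6² × 7.71 / (2 × 264) = 5899.134.

D ≈ 5,899 filters per year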